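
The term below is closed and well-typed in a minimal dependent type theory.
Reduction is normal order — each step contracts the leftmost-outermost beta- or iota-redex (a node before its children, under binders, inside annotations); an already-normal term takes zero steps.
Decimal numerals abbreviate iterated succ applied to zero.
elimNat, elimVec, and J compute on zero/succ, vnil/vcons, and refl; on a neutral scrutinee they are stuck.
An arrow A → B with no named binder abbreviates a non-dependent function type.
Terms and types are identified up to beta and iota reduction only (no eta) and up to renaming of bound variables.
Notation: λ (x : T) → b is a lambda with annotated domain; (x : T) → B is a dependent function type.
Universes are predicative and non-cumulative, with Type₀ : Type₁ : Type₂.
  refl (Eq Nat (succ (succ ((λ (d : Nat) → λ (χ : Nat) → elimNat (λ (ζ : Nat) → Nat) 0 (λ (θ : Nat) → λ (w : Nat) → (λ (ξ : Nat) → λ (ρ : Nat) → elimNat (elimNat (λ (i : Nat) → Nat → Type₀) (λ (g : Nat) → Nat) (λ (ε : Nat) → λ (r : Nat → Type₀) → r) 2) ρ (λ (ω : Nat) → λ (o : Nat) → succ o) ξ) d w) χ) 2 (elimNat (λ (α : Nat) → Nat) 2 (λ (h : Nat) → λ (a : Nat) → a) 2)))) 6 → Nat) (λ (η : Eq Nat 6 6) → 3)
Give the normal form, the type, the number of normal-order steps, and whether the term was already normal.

normal form:
  refl (Eq Nat 6 6 → Nat) (λ (d : Eq Nat 6 6) → 3)
type:
  Eq (Eq Nat 6 6 → Nat) (λ (d : Eq Nat 6 6) → 3) (λ (χ : Eq Nat 6 6) → 3)
reduction steps (normal order): 25
already normal: no
first redex: a beta-redex


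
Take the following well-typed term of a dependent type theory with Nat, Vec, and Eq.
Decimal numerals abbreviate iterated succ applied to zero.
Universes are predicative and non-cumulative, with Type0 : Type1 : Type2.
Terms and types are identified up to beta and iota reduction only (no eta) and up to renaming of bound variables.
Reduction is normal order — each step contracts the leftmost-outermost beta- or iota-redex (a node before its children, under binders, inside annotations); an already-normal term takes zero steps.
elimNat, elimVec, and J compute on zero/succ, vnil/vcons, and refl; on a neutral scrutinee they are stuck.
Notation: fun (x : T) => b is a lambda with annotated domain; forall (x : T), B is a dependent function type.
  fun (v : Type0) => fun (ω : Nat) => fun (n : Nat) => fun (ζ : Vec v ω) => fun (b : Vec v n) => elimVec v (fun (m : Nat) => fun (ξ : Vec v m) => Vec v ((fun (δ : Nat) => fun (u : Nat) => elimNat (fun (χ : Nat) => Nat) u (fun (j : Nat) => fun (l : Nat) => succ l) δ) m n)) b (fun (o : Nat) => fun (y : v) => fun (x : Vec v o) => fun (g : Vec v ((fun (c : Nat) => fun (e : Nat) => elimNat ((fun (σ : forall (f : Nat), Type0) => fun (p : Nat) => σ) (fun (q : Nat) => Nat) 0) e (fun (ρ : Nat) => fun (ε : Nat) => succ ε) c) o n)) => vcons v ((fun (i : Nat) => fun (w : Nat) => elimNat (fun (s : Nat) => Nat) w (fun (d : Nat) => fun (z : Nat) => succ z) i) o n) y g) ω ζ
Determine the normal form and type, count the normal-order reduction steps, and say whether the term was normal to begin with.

normal form:
  fun (v : Type0) => fun (ω : Nat) => fun (n : Nat) => fun (ζ : Vec v ω) => fun (b : Vec v n) => elimVec v (fun (m : Nat) => fun (ξ : Vec v m) => Vec v (elimNat (fun (δ : Nat) => Nat) n (fun (u : Nat) => fun (χ : Nat) => succ χ) m)) b (fun (j : Nat) => fun (l : v) => fun (o : Vec v j) => fun (y : Vec v (elimNat (fun (x : Nat) => Nat) n (fun (g : Nat) => fun (c : Nat) => succ c) j)) => vcons v (elimNat (fun (e : Nat) => Nat) n (fun (σ : Nat) => fun (f : Nat) => succ f) j) l y) ω ζ
inferred type:
  forall (v : Type0), forall (ω : Nat), forall (n : Nat), forall (ζ : Vec v ω), forall (b : Vec v n), Vec v (elimNat (fun (m : Nat) => Nat) n (fun (ξ : Nat) => fun (δ : Nat) => succ δ) ω)
steps to reach normal form (normal order): 8
started in normal form: no
first contracted redex: a beta-redex


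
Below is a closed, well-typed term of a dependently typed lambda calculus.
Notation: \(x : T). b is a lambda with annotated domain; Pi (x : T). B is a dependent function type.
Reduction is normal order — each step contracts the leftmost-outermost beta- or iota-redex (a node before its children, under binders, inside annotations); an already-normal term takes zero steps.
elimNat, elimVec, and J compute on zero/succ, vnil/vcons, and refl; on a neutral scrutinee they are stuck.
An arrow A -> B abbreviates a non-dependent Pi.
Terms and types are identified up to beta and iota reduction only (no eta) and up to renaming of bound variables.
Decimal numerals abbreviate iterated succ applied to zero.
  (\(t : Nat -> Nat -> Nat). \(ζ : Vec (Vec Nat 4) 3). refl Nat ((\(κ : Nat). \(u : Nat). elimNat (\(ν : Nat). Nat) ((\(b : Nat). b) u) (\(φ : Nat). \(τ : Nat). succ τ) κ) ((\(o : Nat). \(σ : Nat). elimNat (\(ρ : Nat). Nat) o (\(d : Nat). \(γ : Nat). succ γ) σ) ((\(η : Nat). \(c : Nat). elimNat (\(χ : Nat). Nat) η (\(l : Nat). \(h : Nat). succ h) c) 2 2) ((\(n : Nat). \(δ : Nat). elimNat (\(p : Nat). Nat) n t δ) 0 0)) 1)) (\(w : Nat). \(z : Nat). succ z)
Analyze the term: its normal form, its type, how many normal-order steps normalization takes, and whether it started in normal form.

resulting normal form:
  \(t : Vec (Vec Nat 4) 3). refl Nat 5
type:
  Vec (Vec Nat 4) 3 -> Eq Nat 5 5
steps to reach normal form (normal order): 32
already normal: no
first contracted redex: a beta-redex


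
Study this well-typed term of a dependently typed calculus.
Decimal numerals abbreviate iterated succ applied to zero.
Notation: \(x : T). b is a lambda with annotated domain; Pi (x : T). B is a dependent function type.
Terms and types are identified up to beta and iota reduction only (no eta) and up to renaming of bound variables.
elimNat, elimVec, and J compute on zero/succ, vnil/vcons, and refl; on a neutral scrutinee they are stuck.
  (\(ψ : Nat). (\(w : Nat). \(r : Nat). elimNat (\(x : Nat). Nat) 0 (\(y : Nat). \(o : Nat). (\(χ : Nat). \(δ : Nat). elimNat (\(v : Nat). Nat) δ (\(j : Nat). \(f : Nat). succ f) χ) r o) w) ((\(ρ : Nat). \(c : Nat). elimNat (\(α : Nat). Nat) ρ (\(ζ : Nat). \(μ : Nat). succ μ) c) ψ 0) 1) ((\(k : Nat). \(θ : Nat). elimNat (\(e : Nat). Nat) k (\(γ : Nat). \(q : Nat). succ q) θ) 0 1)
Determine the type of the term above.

type:
  Nat


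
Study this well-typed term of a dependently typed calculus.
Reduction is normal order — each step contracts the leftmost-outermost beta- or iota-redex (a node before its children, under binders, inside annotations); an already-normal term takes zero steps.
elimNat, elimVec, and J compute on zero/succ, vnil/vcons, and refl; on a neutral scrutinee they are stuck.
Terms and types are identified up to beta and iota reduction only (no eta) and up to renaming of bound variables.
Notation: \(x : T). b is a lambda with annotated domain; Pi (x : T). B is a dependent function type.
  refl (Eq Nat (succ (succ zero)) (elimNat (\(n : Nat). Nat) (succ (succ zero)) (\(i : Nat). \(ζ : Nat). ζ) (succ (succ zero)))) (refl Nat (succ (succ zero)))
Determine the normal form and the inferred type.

reduced normal form:
  refl (Eq Nat (succ (succ zero)) (succ (succ zero))) (refl Nat (succ (succ zero)))
inferred type:
  Eq (Eq Nat (succ (succ zero)) (succ (succ zero))) (refl Nat (succ (succ zero))) (refl Nat (succ (succ zero)))
observation: the term reaches its normal form after 7 normal-order steps.


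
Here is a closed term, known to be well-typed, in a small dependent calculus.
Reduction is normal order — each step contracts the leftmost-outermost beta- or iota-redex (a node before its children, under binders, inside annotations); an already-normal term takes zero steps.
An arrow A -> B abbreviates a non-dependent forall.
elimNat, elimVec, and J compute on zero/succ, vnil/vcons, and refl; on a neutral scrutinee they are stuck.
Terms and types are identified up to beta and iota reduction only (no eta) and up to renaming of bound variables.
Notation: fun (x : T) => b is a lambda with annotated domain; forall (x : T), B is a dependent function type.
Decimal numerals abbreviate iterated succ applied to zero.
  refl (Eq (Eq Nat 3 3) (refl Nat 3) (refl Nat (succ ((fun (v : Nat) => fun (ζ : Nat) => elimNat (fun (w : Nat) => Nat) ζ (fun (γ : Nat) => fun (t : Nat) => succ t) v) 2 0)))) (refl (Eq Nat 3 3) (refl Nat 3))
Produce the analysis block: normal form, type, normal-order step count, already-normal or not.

resulting normal form:
  refl (Eq (Eq Nat 3 3) (refl Nat 3) (refl Nat 3)) (refl (Eq Nat 3 3) (refl Nat 3))
type:
  Eq (Eq (Eq Nat 3 3) (refl Nat 3) (refl Nat 3)) (refl (Eq Nat 3 3) (refl Nat 3)) (refl (Eq Nat 3 3) (refl Nat 3))
normal-order step count: 9
already normal: no
first contracted redex: a beta-redex


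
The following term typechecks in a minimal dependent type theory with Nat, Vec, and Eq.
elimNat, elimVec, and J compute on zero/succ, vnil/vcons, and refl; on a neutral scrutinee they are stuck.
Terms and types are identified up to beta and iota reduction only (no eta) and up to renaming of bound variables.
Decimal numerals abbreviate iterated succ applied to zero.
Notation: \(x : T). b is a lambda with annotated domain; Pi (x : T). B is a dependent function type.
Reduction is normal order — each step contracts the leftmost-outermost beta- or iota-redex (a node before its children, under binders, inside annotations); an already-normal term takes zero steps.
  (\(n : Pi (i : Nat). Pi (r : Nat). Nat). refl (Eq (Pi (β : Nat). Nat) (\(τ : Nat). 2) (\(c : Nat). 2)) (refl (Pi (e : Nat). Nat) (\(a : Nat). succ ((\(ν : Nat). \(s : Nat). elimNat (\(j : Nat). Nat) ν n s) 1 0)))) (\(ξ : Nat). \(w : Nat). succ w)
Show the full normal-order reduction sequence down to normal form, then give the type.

normal-order reduction sequence:
  (\(n : Pi (i : Nat). Pi (r : Nat). Nat). refl (Eq (Pi (β : Nat). Nat) (\(τ : Nat). 2) (\(c : Nat). 2)) (refl (Pi (e : Nat). Nat) (\(a : Nat). succ ((\(ν : Nat). \(s : Nat). elimNat (\(j : Nat). Nat) ν n s) 1 0)))) (\(ξ : Nat). \(w : Nat). succ w)
  ~> refl (Eq (Pi (n : Nat). Nat) (\(i : Nat). 2) (\(r : Nat). 2)) (refl (Pi (β : Nat). Nat) (\(τ : Nat). succ ((\(c : Nat). \(e : Nat). elimNat (\(a : Nat). Nat) c (\(ν : Nat). \(s : Nat). succ s) e) 1 0)))
  ~> refl (Eq (Pi (n : Nat). Nat) (\(i : Nat). 2) (\(r : Nat). 2)) (refl (Pi (β : Nat). Nat) (\(τ : Nat). succ ((\(c : Nat). elimNat (\(e : Nat). Nat) 1 (\(a : Nat). \(ν : Nat). succ ν) c) 0)))
  ~> refl (Eq (Pi (n : Nat). Nat) (\(i : Nat). 2) (\(r : Nat). 2)) (refl (Pi (β : Nat). Nat) (\(τ : Nat). succ (elimNat (\(c : Nat). Nat) 1 (\(e : Nat). \(a : Nat). succ a) 0)))
  ~> refl (Eq (Pi (n : Nat). Nat) (\(i : Nat). 2) (\(r : Nat). 2)) (refl (Pi (β : Nat). Nat) (\(τ : Nat). 2))
the term's type:
  Eq (Eq (Pi (n : Nat). Nat) (\(i : Nat). 2) (\(r : Nat). 2)) (refl (Pi (β : Nat). Nat) (\(τ : Nat). 2)) (refl (Pi (c : Nat). Nat) (\(e : Nat). 2))


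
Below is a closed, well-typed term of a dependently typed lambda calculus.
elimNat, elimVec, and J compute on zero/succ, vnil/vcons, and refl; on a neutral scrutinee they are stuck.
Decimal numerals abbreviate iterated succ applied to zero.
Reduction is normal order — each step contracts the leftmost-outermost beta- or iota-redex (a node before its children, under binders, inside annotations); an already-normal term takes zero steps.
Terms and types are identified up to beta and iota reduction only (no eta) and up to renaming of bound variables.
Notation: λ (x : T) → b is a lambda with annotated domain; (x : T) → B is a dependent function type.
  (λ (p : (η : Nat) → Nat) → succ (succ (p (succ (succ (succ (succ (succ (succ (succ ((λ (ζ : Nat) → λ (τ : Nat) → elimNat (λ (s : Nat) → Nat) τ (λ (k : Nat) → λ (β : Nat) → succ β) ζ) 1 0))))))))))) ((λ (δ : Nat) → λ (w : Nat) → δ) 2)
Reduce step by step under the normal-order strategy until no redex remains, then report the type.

normal-order reduction sequence:
  (λ (p : (η : Nat) → Nat) → succ (succ (p (succ (succ (succ (succ (succ (succ (succ ((λ (ζ : Nat) → λ (τ : Nat) → elimNat (λ (s : Nat) → Nat) τ (λ (k : Nat) → λ (β : Nat) → succ β) ζ) 1 0))))))))))) ((λ (δ : Nat) → λ (w : Nat) → δ) 2)
  ~> succ (succ ((λ (p : Nat) → λ (η : Nat) → p) 2 (succ (succ (succ (succ (succ (succ (succ ((λ (ζ : Nat) → λ (τ : Nat) → elimNat (λ (s : Nat) → Nat) τ (λ (k : Nat) → λ (β : Nat) → succ β) ζ) 1 0))))))))))
  ~> succ (succ ((λ (p : Nat) → 2) (succ (succ (succ (succ (succ (succ (succ ((λ (η : Nat) → λ (ζ : Nat) → elimNat (λ (τ : Nat) → Nat) ζ (λ (s : Nat) → λ (k : Nat) → succ k) η) 1 0))))))))))
  ~> 4
the term's type:
  Nat


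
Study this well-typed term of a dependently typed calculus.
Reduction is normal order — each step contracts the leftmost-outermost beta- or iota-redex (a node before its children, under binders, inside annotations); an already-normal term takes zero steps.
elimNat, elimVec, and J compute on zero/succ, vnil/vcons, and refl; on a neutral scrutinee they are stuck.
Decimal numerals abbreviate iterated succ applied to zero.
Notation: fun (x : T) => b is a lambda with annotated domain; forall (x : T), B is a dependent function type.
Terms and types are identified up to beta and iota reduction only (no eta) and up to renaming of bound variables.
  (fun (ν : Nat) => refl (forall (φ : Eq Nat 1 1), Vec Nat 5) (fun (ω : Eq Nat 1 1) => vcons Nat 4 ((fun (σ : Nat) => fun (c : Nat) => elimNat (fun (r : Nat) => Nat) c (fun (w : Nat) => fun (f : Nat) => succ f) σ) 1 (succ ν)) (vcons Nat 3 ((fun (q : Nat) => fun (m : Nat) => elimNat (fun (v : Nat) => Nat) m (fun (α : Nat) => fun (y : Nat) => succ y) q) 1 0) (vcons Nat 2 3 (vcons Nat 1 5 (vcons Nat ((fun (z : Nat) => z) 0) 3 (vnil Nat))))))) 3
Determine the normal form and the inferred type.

resulting normal form:
  refl (forall (ν : Eq Nat 1 1), Vec Nat 5) (fun (φ : Eq Nat 1 1) => vcons Nat 4 5 (vcons Nat 3 1 (vcons Nat 2 3 (vcons Nat 1 5 (vcons Nat 0 3 (vnil Nat))))))
the term's type:
  Eq (forall (ν : Eq Nat 1 1), Vec Nat 5) (fun (φ : Eq Nat 1 1) => vcons Nat 4 5 (vcons Nat 3 1 (vcons Nat 2 3 (vcons Nat 1 5 (vcons Nat 0 3 (vnil Nat)))))) (fun (ω : Eq Nat 1 1) => vcons Nat 4 5 (vcons Nat 3 1 (vcons Nat 2 3 (vcons Nat 1 5 (vcons Nat 0 3 (vnil Nat))))))
observation: the term reaches its normal form after 14 normal-order steps.


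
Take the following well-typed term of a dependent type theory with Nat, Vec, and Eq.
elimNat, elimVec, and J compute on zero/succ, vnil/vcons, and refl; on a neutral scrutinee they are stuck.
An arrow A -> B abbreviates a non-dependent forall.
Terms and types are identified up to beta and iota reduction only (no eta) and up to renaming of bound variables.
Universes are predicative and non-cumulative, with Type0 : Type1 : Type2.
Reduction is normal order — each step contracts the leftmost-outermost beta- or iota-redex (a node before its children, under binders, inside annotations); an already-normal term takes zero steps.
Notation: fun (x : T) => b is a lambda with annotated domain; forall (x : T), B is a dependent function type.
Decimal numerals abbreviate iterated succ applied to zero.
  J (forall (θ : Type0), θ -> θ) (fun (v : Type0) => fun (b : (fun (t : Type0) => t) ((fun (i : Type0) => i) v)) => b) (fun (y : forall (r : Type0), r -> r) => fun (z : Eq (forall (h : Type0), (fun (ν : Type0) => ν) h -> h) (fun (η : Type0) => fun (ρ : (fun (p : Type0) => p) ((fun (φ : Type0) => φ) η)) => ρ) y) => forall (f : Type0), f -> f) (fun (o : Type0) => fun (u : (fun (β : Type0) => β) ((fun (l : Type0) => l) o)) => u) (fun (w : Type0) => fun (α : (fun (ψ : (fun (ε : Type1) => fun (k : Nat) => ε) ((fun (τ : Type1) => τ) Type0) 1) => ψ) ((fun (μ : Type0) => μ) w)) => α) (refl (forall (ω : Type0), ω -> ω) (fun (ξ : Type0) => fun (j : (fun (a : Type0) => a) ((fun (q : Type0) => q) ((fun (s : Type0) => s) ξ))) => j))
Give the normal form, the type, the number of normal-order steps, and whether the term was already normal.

normal form:
  fun (θ : Type0) => fun (v : θ) => v
type:
  forall (θ : Type0), θ -> θ
reduction steps (normal order): 3
term was already normal: no
first redex: a J iota-redex


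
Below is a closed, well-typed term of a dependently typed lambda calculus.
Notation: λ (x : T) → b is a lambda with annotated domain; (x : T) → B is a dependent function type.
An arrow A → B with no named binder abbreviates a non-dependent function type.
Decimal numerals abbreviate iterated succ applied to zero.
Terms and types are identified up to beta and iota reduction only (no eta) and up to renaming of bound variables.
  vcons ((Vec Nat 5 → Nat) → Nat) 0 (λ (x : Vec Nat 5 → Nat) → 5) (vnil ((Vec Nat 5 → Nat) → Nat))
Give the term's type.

the term's type:
  Vec ((Vec Nat 5 → Nat) → Nat) 1


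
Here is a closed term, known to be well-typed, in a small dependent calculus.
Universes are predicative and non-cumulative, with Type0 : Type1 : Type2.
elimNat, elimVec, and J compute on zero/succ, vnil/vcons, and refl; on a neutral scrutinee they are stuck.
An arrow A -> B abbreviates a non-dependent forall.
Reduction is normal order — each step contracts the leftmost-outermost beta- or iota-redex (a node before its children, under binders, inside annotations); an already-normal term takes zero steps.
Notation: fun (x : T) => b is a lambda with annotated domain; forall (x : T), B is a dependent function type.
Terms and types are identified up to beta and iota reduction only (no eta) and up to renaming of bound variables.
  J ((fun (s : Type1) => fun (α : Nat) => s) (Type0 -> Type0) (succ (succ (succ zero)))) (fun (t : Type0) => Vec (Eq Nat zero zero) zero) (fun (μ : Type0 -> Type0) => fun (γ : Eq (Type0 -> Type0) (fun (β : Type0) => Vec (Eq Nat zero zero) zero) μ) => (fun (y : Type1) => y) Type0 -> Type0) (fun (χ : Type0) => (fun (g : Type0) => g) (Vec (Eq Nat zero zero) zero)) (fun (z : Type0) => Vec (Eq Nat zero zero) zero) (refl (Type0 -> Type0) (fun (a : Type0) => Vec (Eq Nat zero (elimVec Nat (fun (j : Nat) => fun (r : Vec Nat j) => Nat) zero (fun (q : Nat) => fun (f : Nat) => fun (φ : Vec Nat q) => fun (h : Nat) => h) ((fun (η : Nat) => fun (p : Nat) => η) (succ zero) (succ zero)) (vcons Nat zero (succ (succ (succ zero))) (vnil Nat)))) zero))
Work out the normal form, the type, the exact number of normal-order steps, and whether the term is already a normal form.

resulting normal form:
  fun (s : Type0) => Vec (Eq Nat zero zero) zero
the term's type:
  Type0 -> Type0
steps to reach normal form (normal order): 2
term was already normal: no
first redex: a J iota-redex


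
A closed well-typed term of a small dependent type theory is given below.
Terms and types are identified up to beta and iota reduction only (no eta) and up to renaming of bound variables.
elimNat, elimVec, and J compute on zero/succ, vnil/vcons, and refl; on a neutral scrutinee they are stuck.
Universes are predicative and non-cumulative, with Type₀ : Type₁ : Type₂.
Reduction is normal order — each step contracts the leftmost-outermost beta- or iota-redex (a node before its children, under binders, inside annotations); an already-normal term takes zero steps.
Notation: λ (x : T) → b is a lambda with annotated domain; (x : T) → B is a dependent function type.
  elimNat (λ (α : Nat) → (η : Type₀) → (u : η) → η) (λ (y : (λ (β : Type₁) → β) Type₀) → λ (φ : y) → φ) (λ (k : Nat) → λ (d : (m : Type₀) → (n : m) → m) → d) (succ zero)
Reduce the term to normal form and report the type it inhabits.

normal form:
  λ (α : Type₀) → λ (η : α) → η
inferred type:
  (α : Type₀) → (η : α) → α


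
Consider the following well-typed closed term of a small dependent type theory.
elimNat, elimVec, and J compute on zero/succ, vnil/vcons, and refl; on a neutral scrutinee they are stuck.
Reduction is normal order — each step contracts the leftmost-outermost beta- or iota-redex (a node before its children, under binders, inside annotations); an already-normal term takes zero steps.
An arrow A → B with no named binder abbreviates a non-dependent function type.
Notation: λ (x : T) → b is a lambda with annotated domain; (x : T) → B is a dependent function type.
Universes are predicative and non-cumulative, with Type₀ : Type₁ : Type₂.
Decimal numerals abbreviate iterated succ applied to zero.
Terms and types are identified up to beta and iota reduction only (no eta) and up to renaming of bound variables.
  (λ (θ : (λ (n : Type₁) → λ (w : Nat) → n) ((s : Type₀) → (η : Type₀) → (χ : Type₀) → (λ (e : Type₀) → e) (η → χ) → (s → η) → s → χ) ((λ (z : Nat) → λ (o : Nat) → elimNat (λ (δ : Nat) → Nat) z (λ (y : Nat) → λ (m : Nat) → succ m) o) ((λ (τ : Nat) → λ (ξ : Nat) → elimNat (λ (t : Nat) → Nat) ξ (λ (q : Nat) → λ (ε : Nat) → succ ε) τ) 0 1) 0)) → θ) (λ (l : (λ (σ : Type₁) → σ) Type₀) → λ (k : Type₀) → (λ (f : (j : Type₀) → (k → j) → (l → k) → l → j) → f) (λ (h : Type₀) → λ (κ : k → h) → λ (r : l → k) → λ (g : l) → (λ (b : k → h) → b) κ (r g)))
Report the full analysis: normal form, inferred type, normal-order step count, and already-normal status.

resulting normal form:
  λ (θ : Type₀) → λ (n : Type₀) → λ (w : Type₀) → λ (s : n → w) → λ (η : θ → n) → λ (χ : θ) → s (η χ)
type:
  (θ : Type₀) → (n : Type₀) → (w : Type₀) → (n → w) → (θ → n) → θ → w
steps to reach normal form (normal order): 4
term was already normal: no
first contracted redex: a beta-redex


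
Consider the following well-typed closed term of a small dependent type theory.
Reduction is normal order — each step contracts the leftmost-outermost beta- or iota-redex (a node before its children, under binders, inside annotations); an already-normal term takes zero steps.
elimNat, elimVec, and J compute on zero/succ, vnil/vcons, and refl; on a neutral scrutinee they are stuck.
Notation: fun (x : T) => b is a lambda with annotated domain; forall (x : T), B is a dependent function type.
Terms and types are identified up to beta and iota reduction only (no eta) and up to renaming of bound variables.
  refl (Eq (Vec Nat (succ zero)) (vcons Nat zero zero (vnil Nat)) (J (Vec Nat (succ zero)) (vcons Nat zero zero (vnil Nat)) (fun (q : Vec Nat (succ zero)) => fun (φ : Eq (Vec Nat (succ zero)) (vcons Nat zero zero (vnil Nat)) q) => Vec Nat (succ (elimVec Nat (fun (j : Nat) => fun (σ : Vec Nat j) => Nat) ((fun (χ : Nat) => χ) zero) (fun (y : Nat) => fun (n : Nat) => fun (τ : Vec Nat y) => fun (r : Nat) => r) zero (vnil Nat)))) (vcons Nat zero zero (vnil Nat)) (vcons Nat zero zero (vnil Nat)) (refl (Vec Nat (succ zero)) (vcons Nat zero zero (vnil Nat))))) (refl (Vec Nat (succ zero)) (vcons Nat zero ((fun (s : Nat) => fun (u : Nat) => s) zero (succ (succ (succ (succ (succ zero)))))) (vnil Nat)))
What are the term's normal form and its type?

resulting normal form:
  refl (Eq (Vec Nat (succ zero)) (vcons Nat zero zero (vnil Nat)) (vcons Nat zero zero (vnil Nat))) (refl (Vec Nat (succ zero)) (vcons Nat zero zero (vnil Nat)))
type:
  Eq (Eq (Vec Nat (succ zero)) (vcons Nat zero zero (vnil Nat)) (vcons Nat zero zero (vnil Nat))) (refl (Vec Nat (succ zero)) (vcons Nat zero zero (vnil Nat))) (refl (Vec Nat (succ zero)) (vcons Nat zero zero (vnil Nat)))
observation: the first redex contracted is a J iota-redex; the normal form is reached in 3 normal-order steps.


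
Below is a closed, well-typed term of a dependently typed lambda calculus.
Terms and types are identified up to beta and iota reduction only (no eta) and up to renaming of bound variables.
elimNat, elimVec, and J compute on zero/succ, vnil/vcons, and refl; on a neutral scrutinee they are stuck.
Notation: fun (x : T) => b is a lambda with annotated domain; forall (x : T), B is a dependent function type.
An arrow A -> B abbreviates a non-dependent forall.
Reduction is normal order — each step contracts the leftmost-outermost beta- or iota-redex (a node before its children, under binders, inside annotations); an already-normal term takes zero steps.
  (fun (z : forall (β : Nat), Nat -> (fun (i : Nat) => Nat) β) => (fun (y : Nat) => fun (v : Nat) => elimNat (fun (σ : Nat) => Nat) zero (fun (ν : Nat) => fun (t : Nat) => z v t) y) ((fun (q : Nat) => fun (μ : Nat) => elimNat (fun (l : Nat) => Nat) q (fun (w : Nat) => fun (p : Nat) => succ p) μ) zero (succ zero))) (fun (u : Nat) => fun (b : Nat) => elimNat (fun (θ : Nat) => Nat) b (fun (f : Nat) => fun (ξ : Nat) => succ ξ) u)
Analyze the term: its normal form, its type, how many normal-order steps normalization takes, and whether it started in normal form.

resulting normal form:
  fun (z : Nat) => elimNat (fun (β : Nat) => Nat) zero (fun (i : Nat) => fun (y : Nat) => succ y) z
inferred type:
  Nat -> Nat
steps to reach normal form (normal order): 14
already normal: no
first redex: a beta-redex


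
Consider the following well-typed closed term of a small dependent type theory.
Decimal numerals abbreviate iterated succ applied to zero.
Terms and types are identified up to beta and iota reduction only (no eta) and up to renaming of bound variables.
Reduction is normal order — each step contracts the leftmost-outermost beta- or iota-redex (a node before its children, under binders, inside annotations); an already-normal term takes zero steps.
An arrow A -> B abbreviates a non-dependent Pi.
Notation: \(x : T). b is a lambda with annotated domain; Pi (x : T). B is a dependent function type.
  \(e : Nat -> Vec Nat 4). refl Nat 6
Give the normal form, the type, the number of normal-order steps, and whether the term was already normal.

resulting normal form:
  \(e : Nat -> Vec Nat 4). refl Nat 6
the term's type:
  (Nat -> Vec Nat 4) -> Eq Nat 6 6
normal-order step count: 0
term was already normal: yes


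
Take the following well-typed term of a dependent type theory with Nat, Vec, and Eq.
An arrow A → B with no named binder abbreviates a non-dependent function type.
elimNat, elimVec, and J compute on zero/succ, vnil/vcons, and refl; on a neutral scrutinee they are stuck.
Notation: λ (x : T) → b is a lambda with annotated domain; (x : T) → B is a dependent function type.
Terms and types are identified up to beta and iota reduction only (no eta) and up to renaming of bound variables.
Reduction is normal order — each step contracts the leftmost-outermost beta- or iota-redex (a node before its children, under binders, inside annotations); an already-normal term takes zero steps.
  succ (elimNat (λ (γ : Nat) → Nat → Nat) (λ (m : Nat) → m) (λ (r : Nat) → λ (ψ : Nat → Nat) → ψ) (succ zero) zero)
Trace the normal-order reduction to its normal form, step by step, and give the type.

normal-order reduction:
  succ (elimNat (λ (γ : Nat) → Nat → Nat) (λ (m : Nat) → m) (λ (r : Nat) → λ (ψ : Nat → Nat) → ψ) (succ zero) zero)
  ~> succ ((λ (γ : Nat) → λ (m : Nat → Nat) → m) zero (elimNat (λ (r : Nat) → Nat → Nat) (λ (ψ : Nat) → ψ) (λ (ε : Nat) → λ (p : Nat → Nat) → p) zero) zero)
  ~> succ ((λ (γ : Nat → Nat) → γ) (elimNat (λ (m : Nat) → Nat → Nat) (λ (r : Nat) → r) (λ (ψ : Nat) → λ (ε : Nat → Nat) → ε) zero) zero)
  ~> succ (elimNat (λ (γ : Nat) → Nat → Nat) (λ (m : Nat) → m) (λ (r : Nat) → λ (ψ : Nat → Nat) → ψ) zero zero)
  ~> succ ((λ (γ : Nat) → γ) zero)
  ~> succ zero
the term's type:
  Nat


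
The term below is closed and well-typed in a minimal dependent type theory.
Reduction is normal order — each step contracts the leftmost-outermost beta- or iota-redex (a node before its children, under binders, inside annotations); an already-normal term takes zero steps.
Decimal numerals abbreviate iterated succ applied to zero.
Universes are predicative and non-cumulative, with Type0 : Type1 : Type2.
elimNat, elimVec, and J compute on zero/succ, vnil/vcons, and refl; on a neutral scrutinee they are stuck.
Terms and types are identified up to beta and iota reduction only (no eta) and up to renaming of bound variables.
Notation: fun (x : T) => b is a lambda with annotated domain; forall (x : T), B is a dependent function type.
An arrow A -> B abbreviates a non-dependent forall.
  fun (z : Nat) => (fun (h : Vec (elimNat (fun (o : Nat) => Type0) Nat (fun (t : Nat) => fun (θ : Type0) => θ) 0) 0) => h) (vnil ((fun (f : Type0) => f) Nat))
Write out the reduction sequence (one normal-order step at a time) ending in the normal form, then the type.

normal-order reduction:
  fun (z : Nat) => (fun (h : Vec (elimNat (fun (o : Nat) => Type0) Nat (fun (t : Nat) => fun (θ : Type0) => θ) 0) 0) => h) (vnil ((fun (f : Type0) => f) Nat))
  ~> fun (z : Nat) => vnil ((fun (h : Type0) => h) Nat)
  ~> fun (z : Nat) => vnil Nat
type:
  Nat -> Vec Nat 0


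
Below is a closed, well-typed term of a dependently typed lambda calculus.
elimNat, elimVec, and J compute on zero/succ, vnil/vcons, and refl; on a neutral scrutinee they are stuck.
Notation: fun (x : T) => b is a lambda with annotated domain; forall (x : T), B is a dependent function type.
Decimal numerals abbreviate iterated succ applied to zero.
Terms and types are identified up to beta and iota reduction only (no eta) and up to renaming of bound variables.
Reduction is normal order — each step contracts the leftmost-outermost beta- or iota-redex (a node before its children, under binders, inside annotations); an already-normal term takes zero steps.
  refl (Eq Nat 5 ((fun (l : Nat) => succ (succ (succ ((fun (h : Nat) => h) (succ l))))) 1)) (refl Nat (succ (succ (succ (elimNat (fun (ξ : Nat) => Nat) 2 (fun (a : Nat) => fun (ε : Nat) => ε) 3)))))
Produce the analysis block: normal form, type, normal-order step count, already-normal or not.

normal form:
  refl (Eq Nat 5 5) (refl Nat 5)
inferred type:
  Eq (Eq Nat 5 5) (refl Nat 5) (refl Nat 5)
steps to reach normal form (normal order): 12
started in normal form: no
first redex: a beta-redex


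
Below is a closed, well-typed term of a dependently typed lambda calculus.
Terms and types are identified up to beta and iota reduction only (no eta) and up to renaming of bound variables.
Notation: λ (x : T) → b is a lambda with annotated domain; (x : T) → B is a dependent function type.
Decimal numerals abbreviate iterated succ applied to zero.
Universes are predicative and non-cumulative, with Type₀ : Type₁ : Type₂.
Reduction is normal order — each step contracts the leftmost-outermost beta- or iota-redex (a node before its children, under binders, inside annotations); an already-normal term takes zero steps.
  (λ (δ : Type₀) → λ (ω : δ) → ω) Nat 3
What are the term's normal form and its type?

resulting normal form:
  3
type:
  Nat


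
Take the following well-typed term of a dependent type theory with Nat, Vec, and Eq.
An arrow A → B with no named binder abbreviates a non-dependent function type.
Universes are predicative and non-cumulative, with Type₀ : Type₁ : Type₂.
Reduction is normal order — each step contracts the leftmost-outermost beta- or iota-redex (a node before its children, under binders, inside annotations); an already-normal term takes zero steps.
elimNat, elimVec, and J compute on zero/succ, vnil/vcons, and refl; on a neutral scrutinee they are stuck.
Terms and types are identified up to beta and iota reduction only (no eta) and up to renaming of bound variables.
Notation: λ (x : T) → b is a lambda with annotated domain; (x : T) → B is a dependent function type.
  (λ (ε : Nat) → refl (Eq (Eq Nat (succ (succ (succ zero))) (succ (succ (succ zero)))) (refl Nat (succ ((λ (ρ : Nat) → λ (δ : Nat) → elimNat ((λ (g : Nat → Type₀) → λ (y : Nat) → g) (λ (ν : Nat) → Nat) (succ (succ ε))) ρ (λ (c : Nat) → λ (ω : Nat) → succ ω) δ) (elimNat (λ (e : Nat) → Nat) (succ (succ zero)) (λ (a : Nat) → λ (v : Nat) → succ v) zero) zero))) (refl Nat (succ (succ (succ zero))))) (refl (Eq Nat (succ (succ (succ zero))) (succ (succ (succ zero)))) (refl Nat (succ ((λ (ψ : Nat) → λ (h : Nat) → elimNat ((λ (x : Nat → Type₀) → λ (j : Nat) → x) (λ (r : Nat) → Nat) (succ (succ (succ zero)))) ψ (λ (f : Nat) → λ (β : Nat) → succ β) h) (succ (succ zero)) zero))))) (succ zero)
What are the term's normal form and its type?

reduced normal form:
  refl (Eq (Eq Nat (succ (succ (succ zero))) (succ (succ (succ zero)))) (refl Nat (succ (succ (succ zero)))) (refl Nat (succ (succ (succ zero))))) (refl (Eq Nat (succ (succ (succ zero))) (succ (succ (succ zero)))) (refl Nat (succ (succ (succ zero)))))
type:
  Eq (Eq (Eq Nat (succ (succ (succ zero))) (succ (succ (succ zero)))) (refl Nat (succ (succ (succ zero)))) (refl Nat (succ (succ (succ zero))))) (refl (Eq Nat (succ (succ (succ zero))) (succ (succ (succ zero)))) (refl Nat (succ (succ (succ zero))))) (refl (Eq Nat (succ (succ (succ zero))) (succ (succ (succ zero)))) (refl Nat (succ (succ (succ zero)))))


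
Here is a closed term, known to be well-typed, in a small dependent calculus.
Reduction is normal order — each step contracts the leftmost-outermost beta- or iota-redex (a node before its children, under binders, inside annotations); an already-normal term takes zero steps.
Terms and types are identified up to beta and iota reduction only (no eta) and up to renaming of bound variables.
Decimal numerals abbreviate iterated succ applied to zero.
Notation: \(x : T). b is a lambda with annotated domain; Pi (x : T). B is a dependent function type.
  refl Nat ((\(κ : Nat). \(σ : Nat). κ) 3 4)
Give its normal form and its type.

resulting normal form:
  refl Nat 3
type:
  Eq Nat 3 3
observation: the first redex contracted is a beta-redex; the normal form is reached in 2 normal-order steps.


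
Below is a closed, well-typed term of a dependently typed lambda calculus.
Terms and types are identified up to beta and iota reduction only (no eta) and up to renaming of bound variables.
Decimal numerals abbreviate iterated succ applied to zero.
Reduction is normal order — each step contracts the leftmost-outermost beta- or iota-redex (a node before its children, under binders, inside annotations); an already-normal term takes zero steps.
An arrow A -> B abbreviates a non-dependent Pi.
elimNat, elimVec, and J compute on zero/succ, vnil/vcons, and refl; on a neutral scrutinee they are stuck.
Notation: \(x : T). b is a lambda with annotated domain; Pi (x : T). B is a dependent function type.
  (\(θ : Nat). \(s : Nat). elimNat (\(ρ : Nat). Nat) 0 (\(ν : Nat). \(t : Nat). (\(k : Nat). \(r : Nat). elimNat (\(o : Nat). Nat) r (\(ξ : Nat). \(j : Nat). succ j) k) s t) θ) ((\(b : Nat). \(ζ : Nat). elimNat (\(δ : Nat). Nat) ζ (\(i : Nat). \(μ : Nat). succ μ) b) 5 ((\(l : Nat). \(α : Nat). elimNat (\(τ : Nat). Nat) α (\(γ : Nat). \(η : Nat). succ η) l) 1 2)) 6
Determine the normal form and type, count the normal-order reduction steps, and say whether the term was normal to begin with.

resulting normal form:
  48
type:
  Nat
normal-order step count: 72
term was already normal: no
first contracted redex: a beta-redex


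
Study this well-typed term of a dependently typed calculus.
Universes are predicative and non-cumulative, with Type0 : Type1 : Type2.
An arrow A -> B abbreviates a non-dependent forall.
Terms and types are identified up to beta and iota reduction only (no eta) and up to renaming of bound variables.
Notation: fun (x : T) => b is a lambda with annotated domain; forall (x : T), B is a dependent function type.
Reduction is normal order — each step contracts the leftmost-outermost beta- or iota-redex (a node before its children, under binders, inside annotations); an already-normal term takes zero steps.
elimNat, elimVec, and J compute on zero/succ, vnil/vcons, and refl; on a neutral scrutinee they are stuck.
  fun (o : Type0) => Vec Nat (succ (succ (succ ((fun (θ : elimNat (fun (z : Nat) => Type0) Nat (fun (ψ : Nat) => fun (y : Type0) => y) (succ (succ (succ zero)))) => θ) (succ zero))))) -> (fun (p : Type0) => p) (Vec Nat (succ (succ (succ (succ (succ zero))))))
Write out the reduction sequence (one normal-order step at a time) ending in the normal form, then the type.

reduction (normal order):
  fun (o : Type0) => Vec Nat (succ (succ (succ ((fun (θ : elimNat (fun (z : Nat) => Type0) Nat (fun (ψ : Nat) => fun (y : Type0) => y) (succ (succ (succ zero)))) => θ) (succ zero))))) -> (fun (p : Type0) => p) (Vec Nat (succ (succ (succ (succ (succ zero))))))
  ~> fun (o : Type0) => Vec Nat (succ (succ (succ (succ zero)))) -> (fun (θ : Type0) => θ) (Vec Nat (succ (succ (succ (succ (succ zero))))))
  ~> fun (o : Type0) => Vec Nat (succ (succ (succ (succ zero)))) -> Vec Nat (succ (succ (succ (succ (succ zero)))))
the term's type:
  Type0 -> Type0


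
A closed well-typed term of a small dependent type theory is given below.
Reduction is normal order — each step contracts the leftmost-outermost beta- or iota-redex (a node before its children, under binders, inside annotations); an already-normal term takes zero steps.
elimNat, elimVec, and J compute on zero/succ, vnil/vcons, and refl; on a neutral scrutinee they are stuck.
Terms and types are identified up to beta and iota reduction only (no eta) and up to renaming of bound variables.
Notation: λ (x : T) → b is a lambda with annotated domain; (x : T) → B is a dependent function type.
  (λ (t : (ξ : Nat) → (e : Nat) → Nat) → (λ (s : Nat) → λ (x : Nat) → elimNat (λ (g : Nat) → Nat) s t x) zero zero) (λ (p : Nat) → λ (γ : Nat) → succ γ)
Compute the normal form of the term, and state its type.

resulting normal form:
  zero
the term's type:
  Nat


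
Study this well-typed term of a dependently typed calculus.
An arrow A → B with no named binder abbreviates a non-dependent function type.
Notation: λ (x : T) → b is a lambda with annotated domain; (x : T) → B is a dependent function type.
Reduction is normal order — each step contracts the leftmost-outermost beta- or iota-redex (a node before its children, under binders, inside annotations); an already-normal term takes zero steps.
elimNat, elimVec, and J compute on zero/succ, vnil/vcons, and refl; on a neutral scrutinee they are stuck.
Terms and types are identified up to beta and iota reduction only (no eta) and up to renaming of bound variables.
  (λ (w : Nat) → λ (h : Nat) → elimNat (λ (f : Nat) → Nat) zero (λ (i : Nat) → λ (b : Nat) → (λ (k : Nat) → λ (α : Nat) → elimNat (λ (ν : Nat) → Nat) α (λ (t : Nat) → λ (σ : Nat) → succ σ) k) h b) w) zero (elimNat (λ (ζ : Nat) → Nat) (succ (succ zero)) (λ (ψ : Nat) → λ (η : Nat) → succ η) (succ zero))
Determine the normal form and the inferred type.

resulting normal form:
  zero
the term's type:
  Nat


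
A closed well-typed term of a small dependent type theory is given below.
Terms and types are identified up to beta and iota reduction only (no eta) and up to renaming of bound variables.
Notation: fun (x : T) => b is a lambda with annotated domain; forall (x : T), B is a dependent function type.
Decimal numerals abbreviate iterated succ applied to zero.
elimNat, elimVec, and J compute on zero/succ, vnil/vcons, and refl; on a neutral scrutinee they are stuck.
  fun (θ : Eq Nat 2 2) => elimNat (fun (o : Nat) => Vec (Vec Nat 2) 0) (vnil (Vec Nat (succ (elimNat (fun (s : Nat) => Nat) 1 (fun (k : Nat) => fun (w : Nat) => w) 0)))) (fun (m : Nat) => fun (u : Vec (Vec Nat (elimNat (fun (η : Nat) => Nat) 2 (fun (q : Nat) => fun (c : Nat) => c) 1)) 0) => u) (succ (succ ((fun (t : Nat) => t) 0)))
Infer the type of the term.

the term's type:
  forall (θ : Eq Nat 2 2), Vec (Vec Nat 2) 0


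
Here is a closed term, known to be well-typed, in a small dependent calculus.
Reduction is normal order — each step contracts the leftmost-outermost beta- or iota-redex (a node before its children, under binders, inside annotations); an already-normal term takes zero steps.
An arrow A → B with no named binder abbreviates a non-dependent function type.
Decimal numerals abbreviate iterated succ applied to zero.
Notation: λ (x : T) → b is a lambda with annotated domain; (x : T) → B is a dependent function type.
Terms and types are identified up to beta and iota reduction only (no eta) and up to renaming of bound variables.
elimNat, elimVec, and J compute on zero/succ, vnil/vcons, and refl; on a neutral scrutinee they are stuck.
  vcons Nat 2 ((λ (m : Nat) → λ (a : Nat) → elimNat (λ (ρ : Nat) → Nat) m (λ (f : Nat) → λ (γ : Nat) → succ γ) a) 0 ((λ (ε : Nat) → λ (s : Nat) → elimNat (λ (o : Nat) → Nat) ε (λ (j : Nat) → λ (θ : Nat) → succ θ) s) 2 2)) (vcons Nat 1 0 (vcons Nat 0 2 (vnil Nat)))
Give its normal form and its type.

normal form:
  vcons Nat 2 4 (vcons Nat 1 0 (vcons Nat 0 2 (vnil Nat)))
the term's type:
  Vec Nat 3
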